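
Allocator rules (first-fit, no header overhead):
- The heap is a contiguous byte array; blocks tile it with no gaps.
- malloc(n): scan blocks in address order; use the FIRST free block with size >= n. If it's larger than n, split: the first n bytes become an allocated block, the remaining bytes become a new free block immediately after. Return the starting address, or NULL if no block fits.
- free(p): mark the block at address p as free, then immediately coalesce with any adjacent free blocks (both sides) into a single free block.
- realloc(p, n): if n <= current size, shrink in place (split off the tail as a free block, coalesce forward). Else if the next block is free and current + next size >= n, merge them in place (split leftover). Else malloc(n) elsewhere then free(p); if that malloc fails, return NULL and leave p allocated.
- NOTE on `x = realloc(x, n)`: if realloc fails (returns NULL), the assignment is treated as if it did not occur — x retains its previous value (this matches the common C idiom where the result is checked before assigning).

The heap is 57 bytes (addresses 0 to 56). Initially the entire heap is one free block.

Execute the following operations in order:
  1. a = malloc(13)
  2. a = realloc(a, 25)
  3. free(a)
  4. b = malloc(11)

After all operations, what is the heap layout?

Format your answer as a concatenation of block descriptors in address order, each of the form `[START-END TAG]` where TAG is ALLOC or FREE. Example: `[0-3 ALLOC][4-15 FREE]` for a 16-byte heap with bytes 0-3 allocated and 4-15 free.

Answer: [0-10 ALLOC][11-56 FREE]

Derivation:
Op 1: a = malloc(13) -> a = 0; heap: [0-12 ALLOC][13-56 FREE]
Op 2: a = realloc(a, 25) -> a = 0; heap: [0-24 ALLOC][25-56 FREE]
Op 3: free(a) -> (freed a); heap: [0-56 FREE]
Op 4: b = malloc(11) -> b = 0; heap: [0-10 ALLOC][11-56 FREE]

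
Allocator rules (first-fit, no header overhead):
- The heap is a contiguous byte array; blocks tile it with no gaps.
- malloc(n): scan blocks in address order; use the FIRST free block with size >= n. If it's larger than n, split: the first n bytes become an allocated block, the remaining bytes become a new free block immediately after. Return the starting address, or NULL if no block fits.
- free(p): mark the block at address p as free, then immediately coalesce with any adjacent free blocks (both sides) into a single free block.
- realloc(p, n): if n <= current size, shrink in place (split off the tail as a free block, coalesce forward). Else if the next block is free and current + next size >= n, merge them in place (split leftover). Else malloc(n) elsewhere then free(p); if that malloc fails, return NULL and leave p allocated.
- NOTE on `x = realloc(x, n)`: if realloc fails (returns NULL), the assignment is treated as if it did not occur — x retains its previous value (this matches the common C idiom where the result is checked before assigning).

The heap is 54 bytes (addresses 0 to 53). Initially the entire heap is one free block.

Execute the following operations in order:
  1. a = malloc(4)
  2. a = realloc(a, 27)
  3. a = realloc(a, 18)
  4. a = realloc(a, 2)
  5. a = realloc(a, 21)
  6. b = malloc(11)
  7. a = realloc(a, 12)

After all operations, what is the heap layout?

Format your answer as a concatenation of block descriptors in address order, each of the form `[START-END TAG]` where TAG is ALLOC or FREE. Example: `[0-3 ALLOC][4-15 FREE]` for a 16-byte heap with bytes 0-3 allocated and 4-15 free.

Answer: [0-11 ALLOC][12-20 FREE][21-31 ALLOC][32-53 FREE]

Derivation:
Op 1: a = malloc(4) -> a = 0; heap: [0-3 ALLOC][4-53 FREE]
Op 2: a = realloc(a, 27) -> a = 0; heap: [0-26 ALLOC][27-53 FREE]
Op 3: a = realloc(a, 18) -> a = 0; heap: [0-17 ALLOC][18-53 FREE]
Op 4: a = realloc(a, 2) -> a = 0; heap: [0-1 ALLOC][2-53 FREE]
Op 5: a = realloc(a, 21) -> a = 0; heap: [0-20 ALLOC][21-53 FREE]
Op 6: b = malloc(11) -> b = 21; heap: [0-20 ALLOC][21-31 ALLOC][32-53 FREE]
Op 7: a = realloc(a, 12) -> a = 0; heap: [0-11 ALLOC][12-20 FREE][21-31 ALLOC][32-53 FREE]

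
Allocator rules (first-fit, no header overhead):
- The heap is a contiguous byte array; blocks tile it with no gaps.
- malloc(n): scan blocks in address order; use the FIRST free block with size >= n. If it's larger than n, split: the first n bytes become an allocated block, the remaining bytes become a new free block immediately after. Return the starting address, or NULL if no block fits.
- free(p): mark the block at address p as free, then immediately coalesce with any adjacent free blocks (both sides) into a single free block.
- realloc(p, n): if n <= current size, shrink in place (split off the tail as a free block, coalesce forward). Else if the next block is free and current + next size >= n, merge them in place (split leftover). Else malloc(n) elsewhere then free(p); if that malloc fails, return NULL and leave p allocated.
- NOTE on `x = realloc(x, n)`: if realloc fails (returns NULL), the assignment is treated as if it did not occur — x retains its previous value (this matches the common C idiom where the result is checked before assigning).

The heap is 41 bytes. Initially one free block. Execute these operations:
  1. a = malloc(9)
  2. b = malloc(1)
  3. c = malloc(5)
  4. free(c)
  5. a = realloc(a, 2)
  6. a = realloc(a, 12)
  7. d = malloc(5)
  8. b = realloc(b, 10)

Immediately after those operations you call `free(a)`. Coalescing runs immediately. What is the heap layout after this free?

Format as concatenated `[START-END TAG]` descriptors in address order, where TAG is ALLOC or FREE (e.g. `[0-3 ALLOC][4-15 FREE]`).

Answer: [0-4 ALLOC][5-21 FREE][22-31 ALLOC][32-40 FREE]

Derivation:
Op 1: a = malloc(9) -> a = 0; heap: [0-8 ALLOC][9-40 FREE]
Op 2: b = malloc(1) -> b = 9; heap: [0-8 ALLOC][9-9 ALLOC][10-40 FREE]
Op 3: c = malloc(5) -> c = 10; heap: [0-8 ALLOC][9-9 ALLOC][10-14 ALLOC][15-40 FREE]
Op 4: free(c) -> (freed c); heap: [0-8 ALLOC][9-9 ALLOC][10-40 FREE]
Op 5: a = realloc(a, 2) -> a = 0; heap: [0-1 ALLOC][2-8 FREE][9-9 ALLOC][10-40 FREE]
Op 6: a = realloc(a, 12) -> a = 10; heap: [0-8 FREE][9-9 ALLOC][10-21 ALLOC][22-40 FREE]
Op 7: d = malloc(5) -> d = 0; heap: [0-4 ALLOC][5-8 FREE][9-9 ALLOC][10-21 ALLOC][22-40 FREE]
Op 8: b = realloc(b, 10) -> b = 22; heap: [0-4 ALLOC][5-9 FREE][10-21 ALLOC][22-31 ALLOC][32-40 FREE]
free(a): a = 10 -> block [10-21 ALLOC]; mark free, coalesce with adjacent free neighbors -> [0-4 ALLOC][5-21 FREE][22-31 ALLOC][32-40 FREE]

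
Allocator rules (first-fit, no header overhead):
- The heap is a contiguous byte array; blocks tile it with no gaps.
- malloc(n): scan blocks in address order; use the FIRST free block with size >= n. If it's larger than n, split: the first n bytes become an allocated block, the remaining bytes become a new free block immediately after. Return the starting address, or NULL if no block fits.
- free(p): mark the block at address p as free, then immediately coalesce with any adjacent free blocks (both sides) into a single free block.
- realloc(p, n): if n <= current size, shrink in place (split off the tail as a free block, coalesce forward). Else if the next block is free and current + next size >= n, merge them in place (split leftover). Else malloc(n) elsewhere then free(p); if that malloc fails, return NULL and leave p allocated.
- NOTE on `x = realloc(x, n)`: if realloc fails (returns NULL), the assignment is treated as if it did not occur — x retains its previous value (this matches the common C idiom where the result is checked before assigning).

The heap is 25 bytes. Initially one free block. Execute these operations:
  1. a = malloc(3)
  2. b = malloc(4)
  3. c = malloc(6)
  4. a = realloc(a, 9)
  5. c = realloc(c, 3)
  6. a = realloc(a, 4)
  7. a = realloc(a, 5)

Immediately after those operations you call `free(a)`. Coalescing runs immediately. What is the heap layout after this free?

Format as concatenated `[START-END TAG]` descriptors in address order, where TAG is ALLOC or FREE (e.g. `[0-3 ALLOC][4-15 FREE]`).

Op 1: a = malloc(3) -> a = 0; heap: [0-2 ALLOC][3-24 FREE]
Op 2: b = malloc(4) -> b = 3; heap: [0-2 ALLOC][3-6 ALLOC][7-24 FREE]
Op 3: c = malloc(6) -> c = 7; heap: [0-2 ALLOC][3-6 ALLOC][7-12 ALLOC][13-24 FREE]
Op 4: a = realloc(a, 9) -> a = 13; heap: [0-2 FREE][3-6 ALLOC][7-12 ALLOC][13-21 ALLOC][22-24 FREE]
Op 5: c = realloc(c, 3) -> c = 7; heap: [0-2 FREE][3-6 ALLOC][7-9 ALLOC][10-12 FREE][13-21 ALLOC][22-24 FREE]
Op 6: a = realloc(a, 4) -> a = 13; heap: [0-2 FREE][3-6 ALLOC][7-9 ALLOC][10-12 FREE][13-16 ALLOC][17-24 FREE]
Op 7: a = realloc(a, 5) -> a = 13; heap: [0-2 FREE][3-6 ALLOC][7-9 ALLOC][10-12 FREE][13-17 ALLOC][18-24 FREE]
free(a): a = 13 -> block [13-17 ALLOC]; mark free, coalesce with adjacent free neighbors -> [0-2 FREE][3-6 ALLOC][7-9 ALLOC][10-24 FREE]

Answer: [0-2 FREE][3-6 ALLOC][7-9 ALLOC][10-24 FREE]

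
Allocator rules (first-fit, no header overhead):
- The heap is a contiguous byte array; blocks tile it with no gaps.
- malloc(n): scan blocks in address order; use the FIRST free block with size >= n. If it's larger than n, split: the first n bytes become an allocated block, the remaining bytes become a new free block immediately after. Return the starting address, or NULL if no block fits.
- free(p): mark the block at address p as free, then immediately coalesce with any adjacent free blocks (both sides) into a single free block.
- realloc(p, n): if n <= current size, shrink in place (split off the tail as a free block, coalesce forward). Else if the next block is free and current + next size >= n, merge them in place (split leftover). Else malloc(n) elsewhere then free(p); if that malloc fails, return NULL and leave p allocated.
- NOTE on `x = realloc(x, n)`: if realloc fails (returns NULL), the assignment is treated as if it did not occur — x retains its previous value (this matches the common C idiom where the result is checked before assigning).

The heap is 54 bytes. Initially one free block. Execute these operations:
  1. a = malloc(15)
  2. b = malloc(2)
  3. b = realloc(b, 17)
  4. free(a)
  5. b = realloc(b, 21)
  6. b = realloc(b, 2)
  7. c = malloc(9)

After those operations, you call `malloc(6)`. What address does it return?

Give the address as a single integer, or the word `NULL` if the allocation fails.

Op 1: a = malloc(15) -> a = 0; heap: [0-14 ALLOC][15-53 FREE]
Op 2: b = malloc(2) -> b = 15; heap: [0-14 ALLOC][15-16 ALLOC][17-53 FREE]
Op 3: b = realloc(b, 17) -> b = 15; heap: [0-14 ALLOC][15-31 ALLOC][32-53 FREE]
Op 4: free(a) -> (freed a); heap: [0-14 FREE][15-31 ALLOC][32-53 FREE]
Op 5: b = realloc(b, 21) -> b = 15; heap: [0-14 FREE][15-35 ALLOC][36-53 FREE]
Op 6: b = realloc(b, 2) -> b = 15; heap: [0-14 FREE][15-16 ALLOC][17-53 FREE]
Op 7: c = malloc(9) -> c = 0; heap: [0-8 ALLOC][9-14 FREE][15-16 ALLOC][17-53 FREE]
malloc(6): first-fit scan over [0-8 ALLOC][9-14 FREE][15-16 ALLOC][17-53 FREE] -> 9

Answer: 9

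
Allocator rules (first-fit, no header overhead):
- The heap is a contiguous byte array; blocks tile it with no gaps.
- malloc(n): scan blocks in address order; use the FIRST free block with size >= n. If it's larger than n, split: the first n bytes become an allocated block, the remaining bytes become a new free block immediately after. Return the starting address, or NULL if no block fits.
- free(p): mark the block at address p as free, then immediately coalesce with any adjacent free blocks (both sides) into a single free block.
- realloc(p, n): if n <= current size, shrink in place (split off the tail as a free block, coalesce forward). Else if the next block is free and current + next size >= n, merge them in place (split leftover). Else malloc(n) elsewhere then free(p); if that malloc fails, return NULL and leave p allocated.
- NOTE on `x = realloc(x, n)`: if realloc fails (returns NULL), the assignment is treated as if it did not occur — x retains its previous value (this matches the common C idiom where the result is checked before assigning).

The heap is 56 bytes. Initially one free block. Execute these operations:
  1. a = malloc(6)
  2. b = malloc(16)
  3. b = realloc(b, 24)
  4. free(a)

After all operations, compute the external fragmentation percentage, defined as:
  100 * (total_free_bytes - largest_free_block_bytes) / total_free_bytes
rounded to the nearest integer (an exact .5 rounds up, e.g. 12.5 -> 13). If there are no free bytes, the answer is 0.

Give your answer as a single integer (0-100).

Op 1: a = malloc(6) -> a = 0; heap: [0-5 ALLOC][6-55 FREE]
Op 2: b = malloc(16) -> b = 6; heap: [0-5 ALLOC][6-21 ALLOC][22-55 FREE]
Op 3: b = realloc(b, 24) -> b = 6; heap: [0-5 ALLOC][6-29 ALLOC][30-55 FREE]
Op 4: free(a) -> (freed a); heap: [0-5 FREE][6-29 ALLOC][30-55 FREE]
Free blocks: [6 26] total_free=32 largest=26 -> 100*(32-26)/32 = 600/32 = 18.75 -> rounds to 19

Answer: 19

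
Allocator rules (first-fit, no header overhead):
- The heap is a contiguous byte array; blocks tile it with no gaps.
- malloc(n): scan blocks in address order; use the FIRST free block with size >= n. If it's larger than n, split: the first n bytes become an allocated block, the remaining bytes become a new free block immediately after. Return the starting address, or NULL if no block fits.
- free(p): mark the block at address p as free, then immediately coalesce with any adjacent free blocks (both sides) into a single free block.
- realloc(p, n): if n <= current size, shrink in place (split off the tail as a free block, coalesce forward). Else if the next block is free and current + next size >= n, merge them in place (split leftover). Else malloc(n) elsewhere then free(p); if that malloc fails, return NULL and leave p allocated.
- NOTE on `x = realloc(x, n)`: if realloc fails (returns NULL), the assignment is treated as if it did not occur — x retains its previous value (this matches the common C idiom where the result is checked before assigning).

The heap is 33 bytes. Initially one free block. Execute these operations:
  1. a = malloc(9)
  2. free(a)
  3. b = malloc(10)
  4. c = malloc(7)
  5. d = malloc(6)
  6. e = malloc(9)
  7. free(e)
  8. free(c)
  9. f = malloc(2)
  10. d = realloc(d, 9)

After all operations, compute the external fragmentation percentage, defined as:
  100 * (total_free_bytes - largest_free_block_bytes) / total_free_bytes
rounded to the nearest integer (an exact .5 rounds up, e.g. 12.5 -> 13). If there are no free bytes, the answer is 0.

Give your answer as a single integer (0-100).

Op 1: a = malloc(9) -> a = 0; heap: [0-8 ALLOC][9-32 FREE]
Op 2: free(a) -> (freed a); heap: [0-32 FREE]
Op 3: b = malloc(10) -> b = 0; heap: [0-9 ALLOC][10-32 FREE]
Op 4: c = malloc(7) -> c = 10; heap: [0-9 ALLOC][10-16 ALLOC][17-32 FREE]
Op 5: d = malloc(6) -> d = 17; heap: [0-9 ALLOC][10-16 ALLOC][17-22 ALLOC][23-32 FREE]
Op 6: e = malloc(9) -> e = 23; heap: [0-9 ALLOC][10-16 ALLOC][17-22 ALLOC][23-31 ALLOC][32-32 FREE]
Op 7: free(e) -> (freed e); heap: [0-9 ALLOC][10-16 ALLOC][17-22 ALLOC][23-32 FREE]
Op 8: free(c) -> (freed c); heap: [0-9 ALLOC][10-16 FREE][17-22 ALLOC][23-32 FREE]
Op 9: f = malloc(2) -> f = 10; heap: [0-9 ALLOC][10-11 ALLOC][12-16 FREE][17-22 ALLOC][23-32 FREE]
Op 10: d = realloc(d, 9) -> d = 17; heap: [0-9 ALLOC][10-11 ALLOC][12-16 FREE][17-25 ALLOC][26-32 FREE]
Free blocks: [5 7] total_free=12 largest=7 -> 100*(12-7)/12 = 500/12 ≈ 41.667 -> rounds to 42

Answer: 42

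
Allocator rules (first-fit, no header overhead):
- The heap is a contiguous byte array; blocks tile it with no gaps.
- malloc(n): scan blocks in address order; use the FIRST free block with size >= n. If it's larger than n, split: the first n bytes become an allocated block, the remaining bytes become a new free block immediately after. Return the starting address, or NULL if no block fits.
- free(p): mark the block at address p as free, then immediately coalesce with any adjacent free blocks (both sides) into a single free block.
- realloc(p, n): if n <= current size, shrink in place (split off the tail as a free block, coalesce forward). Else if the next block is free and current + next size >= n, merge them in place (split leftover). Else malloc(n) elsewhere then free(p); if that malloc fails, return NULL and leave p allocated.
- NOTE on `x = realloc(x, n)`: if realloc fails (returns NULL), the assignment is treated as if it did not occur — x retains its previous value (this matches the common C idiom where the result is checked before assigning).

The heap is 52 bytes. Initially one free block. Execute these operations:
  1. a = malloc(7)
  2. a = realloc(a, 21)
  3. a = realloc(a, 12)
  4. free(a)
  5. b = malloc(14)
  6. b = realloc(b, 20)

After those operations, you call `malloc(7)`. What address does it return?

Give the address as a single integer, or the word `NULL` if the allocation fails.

Answer: 20

Derivation:
Op 1: a = malloc(7) -> a = 0; heap: [0-6 ALLOC][7-51 FREE]
Op 2: a = realloc(a, 21) -> a = 0; heap: [0-20 ALLOC][21-51 FREE]
Op 3: a = realloc(a, 12) -> a = 0; heap: [0-11 ALLOC][12-51 FREE]
Op 4: free(a) -> (freed a); heap: [0-51 FREE]
Op 5: b = malloc(14) -> b = 0; heap: [0-13 ALLOC][14-51 FREE]
Op 6: b = realloc(b, 20) -> b = 0; heap: [0-19 ALLOC][20-51 FREE]
malloc(7): first-fit scan over [0-19 ALLOC][20-51 FREE] -> 20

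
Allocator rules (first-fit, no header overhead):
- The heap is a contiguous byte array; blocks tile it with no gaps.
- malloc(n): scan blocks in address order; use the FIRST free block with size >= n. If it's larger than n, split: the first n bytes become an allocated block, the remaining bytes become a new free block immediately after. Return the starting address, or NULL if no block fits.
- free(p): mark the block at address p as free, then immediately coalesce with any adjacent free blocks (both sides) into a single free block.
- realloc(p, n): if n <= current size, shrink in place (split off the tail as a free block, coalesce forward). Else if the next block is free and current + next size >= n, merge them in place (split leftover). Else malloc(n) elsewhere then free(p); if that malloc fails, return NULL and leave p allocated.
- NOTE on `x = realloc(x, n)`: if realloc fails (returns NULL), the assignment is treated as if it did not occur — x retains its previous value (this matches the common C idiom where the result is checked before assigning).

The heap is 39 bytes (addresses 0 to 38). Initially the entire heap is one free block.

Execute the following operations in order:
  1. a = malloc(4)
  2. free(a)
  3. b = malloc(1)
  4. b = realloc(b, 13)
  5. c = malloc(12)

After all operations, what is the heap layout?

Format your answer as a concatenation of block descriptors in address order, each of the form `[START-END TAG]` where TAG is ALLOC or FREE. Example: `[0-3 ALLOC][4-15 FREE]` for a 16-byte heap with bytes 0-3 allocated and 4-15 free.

Op 1: a = malloc(4) -> a = 0; heap: [0-3 ALLOC][4-38 FREE]
Op 2: free(a) -> (freed a); heap: [0-38 FREE]
Op 3: b = malloc(1) -> b = 0; heap: [0-0 ALLOC][1-38 FREE]
Op 4: b = realloc(b, 13) -> b = 0; heap: [0-12 ALLOC][13-38 FREE]
Op 5: c = malloc(12) -> c = 13; heap: [0-12 ALLOC][13-24 ALLOC][25-38 FREE]

Answer: [0-12 ALLOC][13-24 ALLOC][25-38 FREE]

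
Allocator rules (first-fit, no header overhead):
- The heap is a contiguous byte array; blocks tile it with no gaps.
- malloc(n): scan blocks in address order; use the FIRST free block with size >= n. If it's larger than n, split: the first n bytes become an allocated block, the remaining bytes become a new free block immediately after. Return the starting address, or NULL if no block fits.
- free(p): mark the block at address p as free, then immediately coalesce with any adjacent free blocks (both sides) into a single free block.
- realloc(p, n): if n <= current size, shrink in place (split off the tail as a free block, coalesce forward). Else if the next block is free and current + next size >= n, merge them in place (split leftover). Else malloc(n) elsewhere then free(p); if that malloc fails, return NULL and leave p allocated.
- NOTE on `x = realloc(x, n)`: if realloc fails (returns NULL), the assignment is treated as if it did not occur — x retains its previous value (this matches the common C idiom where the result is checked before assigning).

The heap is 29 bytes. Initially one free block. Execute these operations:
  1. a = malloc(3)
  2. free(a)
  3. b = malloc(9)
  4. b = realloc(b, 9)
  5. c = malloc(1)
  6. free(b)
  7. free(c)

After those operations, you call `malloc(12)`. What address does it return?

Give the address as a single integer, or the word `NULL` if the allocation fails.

Op 1: a = malloc(3) -> a = 0; heap: [0-2 ALLOC][3-28 FREE]
Op 2: free(a) -> (freed a); heap: [0-28 FREE]
Op 3: b = malloc(9) -> b = 0; heap: [0-8 ALLOC][9-28 FREE]
Op 4: b = realloc(b, 9) -> b = 0; heap: [0-8 ALLOC][9-28 FREE]
Op 5: c = malloc(1) -> c = 9; heap: [0-8 ALLOC][9-9 ALLOC][10-28 FREE]
Op 6: free(b) -> (freed b); heap: [0-8 FREE][9-9 ALLOC][10-28 FREE]
Op 7: free(c) -> (freed c); heap: [0-28 FREE]
malloc(12): first-fit scan over [0-28 FREE] -> 0

Answer: 0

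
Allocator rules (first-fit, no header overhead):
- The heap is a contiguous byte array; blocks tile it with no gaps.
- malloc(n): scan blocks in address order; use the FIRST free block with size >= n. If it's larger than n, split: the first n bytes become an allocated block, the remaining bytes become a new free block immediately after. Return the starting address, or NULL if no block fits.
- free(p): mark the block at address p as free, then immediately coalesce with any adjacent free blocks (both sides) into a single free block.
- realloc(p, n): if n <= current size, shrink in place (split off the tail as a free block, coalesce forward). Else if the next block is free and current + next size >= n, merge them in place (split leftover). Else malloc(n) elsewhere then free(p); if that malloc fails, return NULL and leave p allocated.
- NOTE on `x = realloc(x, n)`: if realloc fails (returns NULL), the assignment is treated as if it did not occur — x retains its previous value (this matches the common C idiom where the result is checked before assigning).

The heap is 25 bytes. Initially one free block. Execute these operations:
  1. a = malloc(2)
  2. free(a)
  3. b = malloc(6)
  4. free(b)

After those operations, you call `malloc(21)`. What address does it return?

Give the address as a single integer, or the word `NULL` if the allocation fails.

Op 1: a = malloc(2) -> a = 0; heap: [0-1 ALLOC][2-24 FREE]
Op 2: free(a) -> (freed a); heap: [0-24 FREE]
Op 3: b = malloc(6) -> b = 0; heap: [0-5 ALLOC][6-24 FREE]
Op 4: free(b) -> (freed b); heap: [0-24 FREE]
malloc(21): first-fit scan over [0-24 FREE] -> 0

Answer: 0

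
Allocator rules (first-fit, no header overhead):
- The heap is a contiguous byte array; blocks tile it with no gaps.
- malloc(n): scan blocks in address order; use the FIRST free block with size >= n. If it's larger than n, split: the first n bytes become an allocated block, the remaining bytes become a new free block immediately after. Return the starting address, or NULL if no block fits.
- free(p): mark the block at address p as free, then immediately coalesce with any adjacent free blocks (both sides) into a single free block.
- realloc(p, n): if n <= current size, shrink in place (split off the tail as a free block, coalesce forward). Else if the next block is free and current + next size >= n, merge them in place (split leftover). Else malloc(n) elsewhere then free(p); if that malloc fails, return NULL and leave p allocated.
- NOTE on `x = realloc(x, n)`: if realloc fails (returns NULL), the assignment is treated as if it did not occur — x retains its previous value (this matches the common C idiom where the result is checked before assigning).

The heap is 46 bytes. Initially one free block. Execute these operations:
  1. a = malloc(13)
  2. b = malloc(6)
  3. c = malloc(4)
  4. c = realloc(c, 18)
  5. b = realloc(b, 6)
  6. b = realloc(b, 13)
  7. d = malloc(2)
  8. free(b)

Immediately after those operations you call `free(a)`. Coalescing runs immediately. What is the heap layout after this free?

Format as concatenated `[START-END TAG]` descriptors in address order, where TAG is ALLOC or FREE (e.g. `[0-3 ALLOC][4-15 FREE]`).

Answer: [0-18 FREE][19-36 ALLOC][37-38 ALLOC][39-45 FREE]

Derivation:
Op 1: a = malloc(13) -> a = 0; heap: [0-12 ALLOC][13-45 FREE]
Op 2: b = malloc(6) -> b = 13; heap: [0-12 ALLOC][13-18 ALLOC][19-45 FREE]
Op 3: c = malloc(4) -> c = 19; heap: [0-12 ALLOC][13-18 ALLOC][19-22 ALLOC][23-45 FREE]
Op 4: c = realloc(c, 18) -> c = 19; heap: [0-12 ALLOC][13-18 ALLOC][19-36 ALLOC][37-45 FREE]
Op 5: b = realloc(b, 6) -> b = 13; heap: [0-12 ALLOC][13-18 ALLOC][19-36 ALLOC][37-45 FREE]
Op 6: b = realloc(b, 13) -> NULL (b unchanged); heap: [0-12 ALLOC][13-18 ALLOC][19-36 ALLOC][37-45 FREE]
Op 7: d = malloc(2) -> d = 37; heap: [0-12 ALLOC][13-18 ALLOC][19-36 ALLOC][37-38 ALLOC][39-45 FREE]
Op 8: free(b) -> (freed b); heap: [0-12 ALLOC][13-18 FREE][19-36 ALLOC][37-38 ALLOC][39-45 FREE]
free(a): a = 0 -> block [0-12 ALLOC]; mark free, coalesce with adjacent free neighbors -> [0-18 FREE][19-36 ALLOC][37-38 ALLOC][39-45 FREE]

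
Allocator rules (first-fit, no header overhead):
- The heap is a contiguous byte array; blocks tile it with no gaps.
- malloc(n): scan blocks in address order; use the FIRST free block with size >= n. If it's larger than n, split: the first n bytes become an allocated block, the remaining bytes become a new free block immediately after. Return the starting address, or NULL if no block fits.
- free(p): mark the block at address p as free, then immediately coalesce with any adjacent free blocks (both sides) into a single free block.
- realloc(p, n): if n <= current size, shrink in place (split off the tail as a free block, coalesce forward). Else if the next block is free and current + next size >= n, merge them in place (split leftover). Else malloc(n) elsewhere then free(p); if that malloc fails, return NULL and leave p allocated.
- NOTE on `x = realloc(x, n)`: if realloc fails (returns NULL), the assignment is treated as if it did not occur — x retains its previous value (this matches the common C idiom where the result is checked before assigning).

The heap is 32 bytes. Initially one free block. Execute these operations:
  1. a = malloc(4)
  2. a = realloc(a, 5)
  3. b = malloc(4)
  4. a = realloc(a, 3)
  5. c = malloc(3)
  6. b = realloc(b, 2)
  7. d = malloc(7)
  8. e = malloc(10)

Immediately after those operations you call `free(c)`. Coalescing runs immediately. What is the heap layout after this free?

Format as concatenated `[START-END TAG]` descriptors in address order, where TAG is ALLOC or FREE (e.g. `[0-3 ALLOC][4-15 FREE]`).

Answer: [0-2 ALLOC][3-4 FREE][5-6 ALLOC][7-11 FREE][12-18 ALLOC][19-28 ALLOC][29-31 FREE]

Derivation:
Op 1: a = malloc(4) -> a = 0; heap: [0-3 ALLOC][4-31 FREE]
Op 2: a = realloc(a, 5) -> a = 0; heap: [0-4 ALLOC][5-31 FREE]
Op 3: b = malloc(4) -> b = 5; heap: [0-4 ALLOC][5-8 ALLOC][9-31 FREE]
Op 4: a = realloc(a, 3) -> a = 0; heap: [0-2 ALLOC][3-4 FREE][5-8 ALLOC][9-31 FREE]
Op 5: c = malloc(3) -> c = 9; heap: [0-2 ALLOC][3-4 FREE][5-8 ALLOC][9-11 ALLOC][12-31 FREE]
Op 6: b = realloc(b, 2) -> b = 5; heap: [0-2 ALLOC][3-4 FREE][5-6 ALLOC][7-8 FREE][9-11 ALLOC][12-31 FREE]
Op 7: d = malloc(7) -> d = 12; heap: [0-2 ALLOC][3-4 FREE][5-6 ALLOC][7-8 FREE][9-11 ALLOC][12-18 ALLOC][19-31 FREE]
Op 8: e = malloc(10) -> e = 19; heap: [0-2 ALLOC][3-4 FREE][5-6 ALLOC][7-8 FREE][9-11 ALLOC][12-18 ALLOC][19-28 ALLOC][29-31 FREE]
free(c): c = 9 -> block [9-11 ALLOC]; mark free, coalesce with adjacent free neighbors -> [0-2 ALLOC][3-4 FREE][5-6 ALLOC][7-11 FREE][12-18 ALLOC][19-28 ALLOC][29-31 FREE]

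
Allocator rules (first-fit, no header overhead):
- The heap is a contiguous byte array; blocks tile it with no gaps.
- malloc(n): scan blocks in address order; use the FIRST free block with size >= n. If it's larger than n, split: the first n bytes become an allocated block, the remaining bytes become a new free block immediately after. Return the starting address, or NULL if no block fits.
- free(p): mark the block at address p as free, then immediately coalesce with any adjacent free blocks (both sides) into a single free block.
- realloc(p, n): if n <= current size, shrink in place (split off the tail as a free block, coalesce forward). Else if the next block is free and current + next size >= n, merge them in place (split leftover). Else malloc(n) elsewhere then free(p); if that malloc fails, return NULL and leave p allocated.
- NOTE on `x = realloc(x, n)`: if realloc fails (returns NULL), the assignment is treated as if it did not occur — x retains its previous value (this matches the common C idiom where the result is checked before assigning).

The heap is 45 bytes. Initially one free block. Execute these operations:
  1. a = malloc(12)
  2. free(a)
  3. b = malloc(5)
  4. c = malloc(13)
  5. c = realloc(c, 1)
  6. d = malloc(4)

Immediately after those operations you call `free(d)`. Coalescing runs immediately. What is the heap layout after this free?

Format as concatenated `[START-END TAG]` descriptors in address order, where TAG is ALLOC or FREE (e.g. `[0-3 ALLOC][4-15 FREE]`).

Op 1: a = malloc(12) -> a = 0; heap: [0-11 ALLOC][12-44 FREE]
Op 2: free(a) -> (freed a); heap: [0-44 FREE]
Op 3: b = malloc(5) -> b = 0; heap: [0-4 ALLOC][5-44 FREE]
Op 4: c = malloc(13) -> c = 5; heap: [0-4 ALLOC][5-17 ALLOC][18-44 FREE]
Op 5: c = realloc(c, 1) -> c = 5; heap: [0-4 ALLOC][5-5 ALLOC][6-44 FREE]
Op 6: d = malloc(4) -> d = 6; heap: [0-4 ALLOC][5-5 ALLOC][6-9 ALLOC][10-44 FREE]
free(d): d = 6 -> block [6-9 ALLOC]; mark free, coalesce with adjacent free neighbors -> [0-4 ALLOC][5-5 ALLOC][6-44 FREE]

Answer: [0-4 ALLOC][5-5 ALLOC][6-44 FREE]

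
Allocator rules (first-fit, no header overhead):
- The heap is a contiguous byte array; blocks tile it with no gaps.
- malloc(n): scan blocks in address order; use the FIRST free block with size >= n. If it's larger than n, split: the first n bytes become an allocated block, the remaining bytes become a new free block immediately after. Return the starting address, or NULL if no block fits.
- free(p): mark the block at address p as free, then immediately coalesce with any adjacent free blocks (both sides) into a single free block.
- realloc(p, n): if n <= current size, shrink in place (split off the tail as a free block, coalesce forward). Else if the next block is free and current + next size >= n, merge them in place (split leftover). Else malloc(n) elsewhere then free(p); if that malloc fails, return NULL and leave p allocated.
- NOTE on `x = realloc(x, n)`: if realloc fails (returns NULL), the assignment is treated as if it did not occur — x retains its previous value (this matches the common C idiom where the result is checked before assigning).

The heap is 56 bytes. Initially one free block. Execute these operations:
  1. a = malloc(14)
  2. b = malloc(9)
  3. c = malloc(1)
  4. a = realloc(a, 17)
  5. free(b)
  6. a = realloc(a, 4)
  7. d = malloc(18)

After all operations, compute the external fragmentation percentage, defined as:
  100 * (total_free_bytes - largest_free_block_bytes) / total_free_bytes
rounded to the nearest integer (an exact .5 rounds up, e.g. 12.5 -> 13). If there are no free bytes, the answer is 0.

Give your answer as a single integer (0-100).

Op 1: a = malloc(14) -> a = 0; heap: [0-13 ALLOC][14-55 FREE]
Op 2: b = malloc(9) -> b = 14; heap: [0-13 ALLOC][14-22 ALLOC][23-55 FREE]
Op 3: c = malloc(1) -> c = 23; heap: [0-13 ALLOC][14-22 ALLOC][23-23 ALLOC][24-55 FREE]
Op 4: a = realloc(a, 17) -> a = 24; heap: [0-13 FREE][14-22 ALLOC][23-23 ALLOC][24-40 ALLOC][41-55 FREE]
Op 5: free(b) -> (freed b); heap: [0-22 FREE][23-23 ALLOC][24-40 ALLOC][41-55 FREE]
Op 6: a = realloc(a, 4) -> a = 24; heap: [0-22 FREE][23-23 ALLOC][24-27 ALLOC][28-55 FREE]
Op 7: d = malloc(18) -> d = 0; heap: [0-17 ALLOC][18-22 FREE][23-23 ALLOC][24-27 ALLOC][28-55 FREE]
Free blocks: [5 28] total_free=33 largest=28 -> 100*(33-28)/33 = 500/33 ≈ 15.152 -> rounds to 15

Answer: 15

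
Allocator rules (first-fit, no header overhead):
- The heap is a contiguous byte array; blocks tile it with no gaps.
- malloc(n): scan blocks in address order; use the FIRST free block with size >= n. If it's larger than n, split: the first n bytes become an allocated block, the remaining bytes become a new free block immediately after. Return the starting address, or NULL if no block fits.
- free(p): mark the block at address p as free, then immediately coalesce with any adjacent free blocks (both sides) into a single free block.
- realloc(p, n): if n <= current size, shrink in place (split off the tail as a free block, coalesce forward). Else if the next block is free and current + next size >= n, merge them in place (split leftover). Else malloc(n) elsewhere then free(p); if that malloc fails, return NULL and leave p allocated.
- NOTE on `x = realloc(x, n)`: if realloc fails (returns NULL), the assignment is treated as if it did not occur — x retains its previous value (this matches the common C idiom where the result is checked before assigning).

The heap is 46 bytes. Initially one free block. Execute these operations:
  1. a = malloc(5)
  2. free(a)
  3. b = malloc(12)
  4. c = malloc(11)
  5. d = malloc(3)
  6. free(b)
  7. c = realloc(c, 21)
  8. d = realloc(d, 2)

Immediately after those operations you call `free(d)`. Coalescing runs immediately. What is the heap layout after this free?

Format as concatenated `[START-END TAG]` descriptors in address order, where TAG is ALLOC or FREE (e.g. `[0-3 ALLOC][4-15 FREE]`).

Answer: [0-11 FREE][12-22 ALLOC][23-45 FREE]

Derivation:
Op 1: a = malloc(5) -> a = 0; heap: [0-4 ALLOC][5-45 FREE]
Op 2: free(a) -> (freed a); heap: [0-45 FREE]
Op 3: b = malloc(12) -> b = 0; heap: [0-11 ALLOC][12-45 FREE]
Op 4: c = malloc(11) -> c = 12; heap: [0-11 ALLOC][12-22 ALLOC][23-45 FREE]
Op 5: d = malloc(3) -> d = 23; heap: [0-11 ALLOC][12-22 ALLOC][23-25 ALLOC][26-45 FREE]
Op 6: free(b) -> (freed b); heap: [0-11 FREE][12-22 ALLOC][23-25 ALLOC][26-45 FREE]
Op 7: c = realloc(c, 21) -> NULL (c unchanged); heap: [0-11 FREE][12-22 ALLOC][23-25 ALLOC][26-45 FREE]
Op 8: d = realloc(d, 2) -> d = 23; heap: [0-11 FREE][12-22 ALLOC][23-24 ALLOC][25-45 FREE]
free(d): d = 23 -> block [23-24 ALLOC]; mark free, coalesce with adjacent free neighbors -> [0-11 FREE][12-22 ALLOC][23-45 FREE]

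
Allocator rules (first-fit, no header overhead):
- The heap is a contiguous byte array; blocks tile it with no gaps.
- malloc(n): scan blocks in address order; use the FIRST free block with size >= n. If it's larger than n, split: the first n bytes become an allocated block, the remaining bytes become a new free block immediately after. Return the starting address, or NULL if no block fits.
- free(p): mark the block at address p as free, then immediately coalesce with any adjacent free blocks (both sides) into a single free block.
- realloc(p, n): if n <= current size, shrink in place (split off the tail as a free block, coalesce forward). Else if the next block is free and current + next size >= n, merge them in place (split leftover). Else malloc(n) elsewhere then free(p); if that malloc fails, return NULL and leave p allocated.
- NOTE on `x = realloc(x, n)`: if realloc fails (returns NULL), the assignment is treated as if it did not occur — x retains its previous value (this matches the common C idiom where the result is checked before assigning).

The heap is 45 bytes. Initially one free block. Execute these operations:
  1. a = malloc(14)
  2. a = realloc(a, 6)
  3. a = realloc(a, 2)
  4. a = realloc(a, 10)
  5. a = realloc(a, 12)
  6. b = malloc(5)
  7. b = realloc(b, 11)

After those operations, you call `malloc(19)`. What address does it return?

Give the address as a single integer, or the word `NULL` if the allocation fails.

Op 1: a = malloc(14) -> a = 0; heap: [0-13 ALLOC][14-44 FREE]
Op 2: a = realloc(a, 6) -> a = 0; heap: [0-5 ALLOC][6-44 FREE]
Op 3: a = realloc(a, 2) -> a = 0; heap: [0-1 ALLOC][2-44 FREE]
Op 4: a = realloc(a, 10) -> a = 0; heap: [0-9 ALLOC][10-44 FREE]
Op 5: a = realloc(a, 12) -> a = 0; heap: [0-11 ALLOC][12-44 FREE]
Op 6: b = malloc(5) -> b = 12; heap: [0-11 ALLOC][12-16 ALLOC][17-44 FREE]
Op 7: b = realloc(b, 11) -> b = 12; heap: [0-11 ALLOC][12-22 ALLOC][23-44 FREE]
malloc(19): first-fit scan over [0-11 ALLOC][12-22 ALLOC][23-44 FREE] -> 23

Answer: 23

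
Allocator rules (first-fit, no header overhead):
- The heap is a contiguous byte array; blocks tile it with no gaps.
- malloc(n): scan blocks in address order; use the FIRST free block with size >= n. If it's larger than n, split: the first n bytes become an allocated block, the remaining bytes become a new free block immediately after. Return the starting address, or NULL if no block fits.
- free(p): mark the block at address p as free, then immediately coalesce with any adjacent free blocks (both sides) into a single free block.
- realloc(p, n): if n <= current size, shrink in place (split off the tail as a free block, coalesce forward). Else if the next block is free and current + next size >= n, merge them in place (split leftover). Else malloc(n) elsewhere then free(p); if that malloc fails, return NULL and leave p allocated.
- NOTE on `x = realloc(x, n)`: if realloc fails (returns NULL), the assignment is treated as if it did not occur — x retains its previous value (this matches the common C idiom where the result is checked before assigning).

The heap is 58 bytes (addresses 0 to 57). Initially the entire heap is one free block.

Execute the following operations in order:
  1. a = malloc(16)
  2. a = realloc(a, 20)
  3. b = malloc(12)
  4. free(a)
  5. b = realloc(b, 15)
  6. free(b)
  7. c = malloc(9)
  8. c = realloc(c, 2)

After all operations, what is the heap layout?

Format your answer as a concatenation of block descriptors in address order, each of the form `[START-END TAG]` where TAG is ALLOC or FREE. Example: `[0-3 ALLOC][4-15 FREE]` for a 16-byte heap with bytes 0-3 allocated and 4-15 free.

Op 1: a = malloc(16) -> a = 0; heap: [0-15 ALLOC][16-57 FREE]
Op 2: a = realloc(a, 20) -> a = 0; heap: [0-19 ALLOC][20-57 FREE]
Op 3: b = malloc(12) -> b = 20; heap: [0-19 ALLOC][20-31 ALLOC][32-57 FREE]
Op 4: free(a) -> (freed a); heap: [0-19 FREE][20-31 ALLOC][32-57 FREE]
Op 5: b = realloc(b, 15) -> b = 20; heap: [0-19 FREE][20-34 ALLOC][35-57 FREE]
Op 6: free(b) -> (freed b); heap: [0-57 FREE]
Op 7: c = malloc(9) -> c = 0; heap: [0-8 ALLOC][9-57 FREE]
Op 8: c = realloc(c, 2) -> c = 0; heap: [0-1 ALLOC][2-57 FREE]

Answer: [0-1 ALLOC][2-57 FREE]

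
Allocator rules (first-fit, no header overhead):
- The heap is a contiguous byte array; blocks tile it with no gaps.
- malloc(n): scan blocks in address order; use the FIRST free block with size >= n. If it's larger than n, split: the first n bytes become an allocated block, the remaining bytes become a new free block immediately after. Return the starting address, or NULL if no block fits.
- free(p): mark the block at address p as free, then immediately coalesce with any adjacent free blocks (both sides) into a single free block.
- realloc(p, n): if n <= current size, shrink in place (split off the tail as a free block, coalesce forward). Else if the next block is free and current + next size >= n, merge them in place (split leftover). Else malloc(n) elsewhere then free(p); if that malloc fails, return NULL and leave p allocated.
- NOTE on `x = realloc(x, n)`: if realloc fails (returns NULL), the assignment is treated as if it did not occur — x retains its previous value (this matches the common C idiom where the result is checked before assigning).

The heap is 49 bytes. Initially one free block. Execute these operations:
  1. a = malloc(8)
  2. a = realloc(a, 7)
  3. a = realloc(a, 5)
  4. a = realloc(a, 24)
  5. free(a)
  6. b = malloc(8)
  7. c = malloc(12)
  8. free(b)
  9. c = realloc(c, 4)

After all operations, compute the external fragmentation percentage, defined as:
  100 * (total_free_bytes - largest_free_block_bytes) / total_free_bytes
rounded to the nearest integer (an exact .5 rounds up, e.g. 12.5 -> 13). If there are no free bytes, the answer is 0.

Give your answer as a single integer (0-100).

Op 1: a = malloc(8) -> a = 0; heap: [0-7 ALLOC][8-48 FREE]
Op 2: a = realloc(a, 7) -> a = 0; heap: [0-6 ALLOC][7-48 FREE]
Op 3: a = realloc(a, 5) -> a = 0; heap: [0-4 ALLOC][5-48 FREE]
Op 4: a = realloc(a, 24) -> a = 0; heap: [0-23 ALLOC][24-48 FREE]
Op 5: free(a) -> (freed a); heap: [0-48 FREE]
Op 6: b = malloc(8) -> b = 0; heap: [0-7 ALLOC][8-48 FREE]
Op 7: c = malloc(12) -> c = 8; heap: [0-7 ALLOC][8-19 ALLOC][20-48 FREE]
Op 8: free(b) -> (freed b); heap: [0-7 FREE][8-19 ALLOC][20-48 FREE]
Op 9: c = realloc(c, 4) -> c = 8; heap: [0-7 FREE][8-11 ALLOC][12-48 FREE]
Free blocks: [8 37] total_free=45 largest=37 -> 100*(45-37)/45 = 800/45 ≈ 17.778 -> rounds to 18

Answer: 18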